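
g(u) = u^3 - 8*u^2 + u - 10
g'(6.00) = 13.00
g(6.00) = -76.00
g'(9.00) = 100.00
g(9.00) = 80.00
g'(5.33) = 0.95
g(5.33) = -80.52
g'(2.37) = -20.07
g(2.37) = -39.25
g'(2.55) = -20.29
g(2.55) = -42.89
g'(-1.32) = 27.35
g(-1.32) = -27.56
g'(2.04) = -19.16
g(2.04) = -32.76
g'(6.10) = 15.03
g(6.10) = -74.60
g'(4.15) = -13.73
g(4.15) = -72.16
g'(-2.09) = 47.54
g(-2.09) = -56.16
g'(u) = 3*u^2 - 16*u + 1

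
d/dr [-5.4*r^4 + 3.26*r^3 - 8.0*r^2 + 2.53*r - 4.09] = -21.6*r^3 + 9.78*r^2 - 16.0*r + 2.53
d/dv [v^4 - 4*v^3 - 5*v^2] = 2*v*(2*v^2 - 6*v - 5)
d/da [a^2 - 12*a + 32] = 2*a - 12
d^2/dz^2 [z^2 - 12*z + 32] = 2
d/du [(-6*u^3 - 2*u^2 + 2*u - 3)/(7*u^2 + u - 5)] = (-42*u^4 - 12*u^3 + 74*u^2 + 62*u - 7)/(49*u^4 + 14*u^3 - 69*u^2 - 10*u + 25)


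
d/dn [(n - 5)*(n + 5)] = 2*n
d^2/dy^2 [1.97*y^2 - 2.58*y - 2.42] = 3.94000000000000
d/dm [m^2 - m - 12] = 2*m - 1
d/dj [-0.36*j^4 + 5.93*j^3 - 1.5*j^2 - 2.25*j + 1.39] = -1.44*j^3 + 17.79*j^2 - 3.0*j - 2.25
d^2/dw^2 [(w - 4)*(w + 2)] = 2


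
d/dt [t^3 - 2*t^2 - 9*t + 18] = 3*t^2 - 4*t - 9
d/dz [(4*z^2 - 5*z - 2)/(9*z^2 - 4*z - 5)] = (29*z^2 - 4*z + 17)/(81*z^4 - 72*z^3 - 74*z^2 + 40*z + 25)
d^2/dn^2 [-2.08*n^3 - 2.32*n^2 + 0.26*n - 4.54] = -12.48*n - 4.64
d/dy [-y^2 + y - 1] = 1 - 2*y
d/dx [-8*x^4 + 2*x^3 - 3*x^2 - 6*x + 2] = -32*x^3 + 6*x^2 - 6*x - 6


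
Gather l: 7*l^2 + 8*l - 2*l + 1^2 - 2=7*l^2 + 6*l - 1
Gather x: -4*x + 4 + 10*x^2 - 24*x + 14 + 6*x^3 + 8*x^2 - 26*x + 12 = 6*x^3 + 18*x^2 - 54*x + 30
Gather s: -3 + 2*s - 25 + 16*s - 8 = 18*s - 36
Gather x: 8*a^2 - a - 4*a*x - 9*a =8*a^2 - 4*a*x - 10*a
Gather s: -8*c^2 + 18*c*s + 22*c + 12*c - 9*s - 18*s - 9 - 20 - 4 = -8*c^2 + 34*c + s*(18*c - 27) - 33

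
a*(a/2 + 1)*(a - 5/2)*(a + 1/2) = a^4/2 - 21*a^2/8 - 5*a/4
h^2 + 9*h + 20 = (h + 4)*(h + 5)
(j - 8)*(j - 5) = j^2 - 13*j + 40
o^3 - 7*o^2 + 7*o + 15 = (o - 5)*(o - 3)*(o + 1)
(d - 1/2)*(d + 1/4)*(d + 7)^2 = d^4 + 55*d^3/4 + 363*d^2/8 - 14*d - 49/8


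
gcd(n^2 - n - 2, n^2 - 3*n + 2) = n - 2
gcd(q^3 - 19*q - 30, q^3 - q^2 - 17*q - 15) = q^2 - 2*q - 15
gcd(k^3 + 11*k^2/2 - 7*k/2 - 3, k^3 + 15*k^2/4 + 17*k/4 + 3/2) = 1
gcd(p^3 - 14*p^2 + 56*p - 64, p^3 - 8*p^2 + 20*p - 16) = p^2 - 6*p + 8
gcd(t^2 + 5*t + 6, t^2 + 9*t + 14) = t + 2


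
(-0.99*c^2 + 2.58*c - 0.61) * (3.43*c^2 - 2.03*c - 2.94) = -3.3957*c^4 + 10.8591*c^3 - 4.4191*c^2 - 6.3469*c + 1.7934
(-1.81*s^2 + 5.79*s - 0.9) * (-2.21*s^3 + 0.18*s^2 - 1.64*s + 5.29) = 4.0001*s^5 - 13.1217*s^4 + 5.9996*s^3 - 19.2325*s^2 + 32.1051*s - 4.761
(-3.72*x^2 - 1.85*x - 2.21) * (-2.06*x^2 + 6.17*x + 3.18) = 7.6632*x^4 - 19.1414*x^3 - 18.6915*x^2 - 19.5187*x - 7.0278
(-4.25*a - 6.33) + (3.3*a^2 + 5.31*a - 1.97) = 3.3*a^2 + 1.06*a - 8.3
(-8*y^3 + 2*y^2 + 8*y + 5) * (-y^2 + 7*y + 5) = 8*y^5 - 58*y^4 - 34*y^3 + 61*y^2 + 75*y + 25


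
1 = 1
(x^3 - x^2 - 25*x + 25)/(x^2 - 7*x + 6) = (x^2 - 25)/(x - 6)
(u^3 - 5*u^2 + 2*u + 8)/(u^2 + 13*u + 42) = (u^3 - 5*u^2 + 2*u + 8)/(u^2 + 13*u + 42)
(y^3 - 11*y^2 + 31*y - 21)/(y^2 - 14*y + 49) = (y^2 - 4*y + 3)/(y - 7)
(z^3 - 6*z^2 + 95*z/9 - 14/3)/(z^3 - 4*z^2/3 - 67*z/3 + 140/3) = (z^2 - 11*z/3 + 2)/(z^2 + z - 20)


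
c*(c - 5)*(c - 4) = c^3 - 9*c^2 + 20*c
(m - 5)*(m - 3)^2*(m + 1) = m^4 - 10*m^3 + 28*m^2 - 6*m - 45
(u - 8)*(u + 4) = u^2 - 4*u - 32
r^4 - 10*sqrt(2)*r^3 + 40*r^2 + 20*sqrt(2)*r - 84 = (r - 7*sqrt(2))*(r - 3*sqrt(2))*(r - sqrt(2))*(r + sqrt(2))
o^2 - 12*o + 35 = (o - 7)*(o - 5)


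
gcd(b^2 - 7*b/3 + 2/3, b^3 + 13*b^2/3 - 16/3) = 1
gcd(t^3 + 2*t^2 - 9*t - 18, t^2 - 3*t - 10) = t + 2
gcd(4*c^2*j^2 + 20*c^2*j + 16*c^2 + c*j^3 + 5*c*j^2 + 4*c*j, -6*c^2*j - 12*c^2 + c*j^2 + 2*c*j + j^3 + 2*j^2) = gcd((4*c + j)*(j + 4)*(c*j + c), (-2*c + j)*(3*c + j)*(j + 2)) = 1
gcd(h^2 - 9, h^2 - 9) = h^2 - 9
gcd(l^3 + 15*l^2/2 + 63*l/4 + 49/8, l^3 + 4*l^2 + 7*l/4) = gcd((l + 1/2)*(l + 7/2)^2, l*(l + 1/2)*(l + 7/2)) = l^2 + 4*l + 7/4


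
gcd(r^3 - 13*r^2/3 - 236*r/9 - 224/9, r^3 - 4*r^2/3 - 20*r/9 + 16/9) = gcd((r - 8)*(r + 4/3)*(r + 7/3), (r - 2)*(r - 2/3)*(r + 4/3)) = r + 4/3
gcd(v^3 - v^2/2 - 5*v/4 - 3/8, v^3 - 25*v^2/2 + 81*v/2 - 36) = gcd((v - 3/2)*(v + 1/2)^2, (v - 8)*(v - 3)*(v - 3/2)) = v - 3/2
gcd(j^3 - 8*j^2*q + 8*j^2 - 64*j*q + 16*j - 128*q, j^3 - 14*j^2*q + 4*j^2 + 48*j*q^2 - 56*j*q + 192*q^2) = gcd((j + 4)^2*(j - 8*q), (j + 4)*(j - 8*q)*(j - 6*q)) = -j^2 + 8*j*q - 4*j + 32*q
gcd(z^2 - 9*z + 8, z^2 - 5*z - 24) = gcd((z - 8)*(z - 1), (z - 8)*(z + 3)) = z - 8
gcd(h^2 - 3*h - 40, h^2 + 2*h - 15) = h + 5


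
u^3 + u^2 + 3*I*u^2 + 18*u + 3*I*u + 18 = (u + 1)*(u - 3*I)*(u + 6*I)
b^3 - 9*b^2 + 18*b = b*(b - 6)*(b - 3)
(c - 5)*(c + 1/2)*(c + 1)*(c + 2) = c^4 - 3*c^3/2 - 14*c^2 - 33*c/2 - 5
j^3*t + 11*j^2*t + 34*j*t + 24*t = (j + 4)*(j + 6)*(j*t + t)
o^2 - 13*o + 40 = (o - 8)*(o - 5)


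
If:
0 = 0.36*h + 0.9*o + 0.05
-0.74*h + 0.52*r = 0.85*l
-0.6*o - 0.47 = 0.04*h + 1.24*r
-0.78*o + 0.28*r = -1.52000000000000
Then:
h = -4.10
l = 2.95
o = 1.58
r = -1.01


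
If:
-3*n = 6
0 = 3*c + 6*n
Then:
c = 4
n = -2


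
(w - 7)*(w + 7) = w^2 - 49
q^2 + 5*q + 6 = (q + 2)*(q + 3)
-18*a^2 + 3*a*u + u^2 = (-3*a + u)*(6*a + u)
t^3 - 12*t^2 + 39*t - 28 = (t - 7)*(t - 4)*(t - 1)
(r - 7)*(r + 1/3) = r^2 - 20*r/3 - 7/3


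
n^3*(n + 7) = n^4 + 7*n^3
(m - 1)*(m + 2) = m^2 + m - 2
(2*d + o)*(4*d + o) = 8*d^2 + 6*d*o + o^2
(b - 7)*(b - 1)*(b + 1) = b^3 - 7*b^2 - b + 7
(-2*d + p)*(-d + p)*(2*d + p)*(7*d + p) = 28*d^4 - 24*d^3*p - 11*d^2*p^2 + 6*d*p^3 + p^4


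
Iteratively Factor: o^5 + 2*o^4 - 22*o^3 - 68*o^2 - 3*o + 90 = (o - 5)*(o^4 + 7*o^3 + 13*o^2 - 3*o - 18) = (o - 5)*(o + 3)*(o^3 + 4*o^2 + o - 6) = (o - 5)*(o - 1)*(o + 3)*(o^2 + 5*o + 6) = (o - 5)*(o - 1)*(o + 2)*(o + 3)*(o + 3)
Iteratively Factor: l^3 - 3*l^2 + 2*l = (l - 2)*(l^2 - l) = l*(l - 2)*(l - 1)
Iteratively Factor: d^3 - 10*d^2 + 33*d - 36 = (d - 4)*(d^2 - 6*d + 9) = (d - 4)*(d - 3)*(d - 3)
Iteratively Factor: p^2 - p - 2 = (p - 2)*(p + 1)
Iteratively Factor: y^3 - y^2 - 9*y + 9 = (y - 3)*(y^2 + 2*y - 3) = (y - 3)*(y + 3)*(y - 1)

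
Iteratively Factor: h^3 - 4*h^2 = (h - 4)*(h^2) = h*(h - 4)*(h)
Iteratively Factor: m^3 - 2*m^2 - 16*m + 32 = (m + 4)*(m^2 - 6*m + 8) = (m - 4)*(m + 4)*(m - 2)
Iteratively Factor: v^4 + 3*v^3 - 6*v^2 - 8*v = (v + 1)*(v^3 + 2*v^2 - 8*v) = (v - 2)*(v + 1)*(v^2 + 4*v) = v*(v - 2)*(v + 1)*(v + 4)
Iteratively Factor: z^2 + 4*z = (z)*(z + 4)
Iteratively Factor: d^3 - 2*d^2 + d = (d)*(d^2 - 2*d + 1) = d*(d - 1)*(d - 1)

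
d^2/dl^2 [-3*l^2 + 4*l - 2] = -6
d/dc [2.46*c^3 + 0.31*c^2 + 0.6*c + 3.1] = 7.38*c^2 + 0.62*c + 0.6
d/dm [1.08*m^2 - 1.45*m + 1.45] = 2.16*m - 1.45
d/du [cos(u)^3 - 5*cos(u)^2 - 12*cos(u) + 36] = (-3*cos(u)^2 + 10*cos(u) + 12)*sin(u)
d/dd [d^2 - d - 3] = 2*d - 1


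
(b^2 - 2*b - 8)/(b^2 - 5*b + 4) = (b + 2)/(b - 1)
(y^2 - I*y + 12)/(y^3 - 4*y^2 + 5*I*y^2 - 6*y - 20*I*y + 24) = (y - 4*I)/(y^2 + 2*y*(-2 + I) - 8*I)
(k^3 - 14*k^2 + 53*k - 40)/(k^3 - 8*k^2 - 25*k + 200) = (k - 1)/(k + 5)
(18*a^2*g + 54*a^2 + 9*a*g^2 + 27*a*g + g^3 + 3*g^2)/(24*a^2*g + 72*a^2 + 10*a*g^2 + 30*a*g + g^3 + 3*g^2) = (3*a + g)/(4*a + g)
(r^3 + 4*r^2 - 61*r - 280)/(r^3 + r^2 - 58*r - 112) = (r + 5)/(r + 2)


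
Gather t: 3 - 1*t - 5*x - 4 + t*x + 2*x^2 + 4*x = t*(x - 1) + 2*x^2 - x - 1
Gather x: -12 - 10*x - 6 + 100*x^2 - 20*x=100*x^2 - 30*x - 18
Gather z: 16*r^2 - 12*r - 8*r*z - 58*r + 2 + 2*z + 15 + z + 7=16*r^2 - 70*r + z*(3 - 8*r) + 24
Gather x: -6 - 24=-30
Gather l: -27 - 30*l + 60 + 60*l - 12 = 30*l + 21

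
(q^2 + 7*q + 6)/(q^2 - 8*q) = (q^2 + 7*q + 6)/(q*(q - 8))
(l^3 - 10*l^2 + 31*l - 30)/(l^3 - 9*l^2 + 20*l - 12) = (l^2 - 8*l + 15)/(l^2 - 7*l + 6)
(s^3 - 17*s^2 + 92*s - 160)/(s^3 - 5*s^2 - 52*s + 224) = (s - 5)/(s + 7)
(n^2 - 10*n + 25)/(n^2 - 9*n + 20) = (n - 5)/(n - 4)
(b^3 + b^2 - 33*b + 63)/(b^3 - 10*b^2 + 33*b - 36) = (b + 7)/(b - 4)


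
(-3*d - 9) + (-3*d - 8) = -6*d - 17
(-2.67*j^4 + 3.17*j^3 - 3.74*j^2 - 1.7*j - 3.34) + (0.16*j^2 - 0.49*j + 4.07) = -2.67*j^4 + 3.17*j^3 - 3.58*j^2 - 2.19*j + 0.73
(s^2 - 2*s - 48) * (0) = 0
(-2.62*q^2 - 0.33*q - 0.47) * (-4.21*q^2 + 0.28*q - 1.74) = 11.0302*q^4 + 0.6557*q^3 + 6.4451*q^2 + 0.4426*q + 0.8178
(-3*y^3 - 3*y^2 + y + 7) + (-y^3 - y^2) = -4*y^3 - 4*y^2 + y + 7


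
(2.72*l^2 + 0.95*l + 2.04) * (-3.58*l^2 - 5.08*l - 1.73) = -9.7376*l^4 - 17.2186*l^3 - 16.8348*l^2 - 12.0067*l - 3.5292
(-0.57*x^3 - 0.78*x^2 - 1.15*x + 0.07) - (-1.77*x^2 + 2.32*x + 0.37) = -0.57*x^3 + 0.99*x^2 - 3.47*x - 0.3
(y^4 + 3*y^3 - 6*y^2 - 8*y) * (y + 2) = y^5 + 5*y^4 - 20*y^2 - 16*y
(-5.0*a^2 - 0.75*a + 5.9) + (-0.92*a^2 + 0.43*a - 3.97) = -5.92*a^2 - 0.32*a + 1.93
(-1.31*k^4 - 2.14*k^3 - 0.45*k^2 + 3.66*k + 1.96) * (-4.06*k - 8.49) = 5.3186*k^5 + 19.8103*k^4 + 19.9956*k^3 - 11.0391*k^2 - 39.031*k - 16.6404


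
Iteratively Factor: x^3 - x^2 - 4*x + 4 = (x + 2)*(x^2 - 3*x + 2) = (x - 1)*(x + 2)*(x - 2)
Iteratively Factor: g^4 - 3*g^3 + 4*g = (g + 1)*(g^3 - 4*g^2 + 4*g) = g*(g + 1)*(g^2 - 4*g + 4) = g*(g - 2)*(g + 1)*(g - 2)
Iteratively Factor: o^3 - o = (o - 1)*(o^2 + o) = (o - 1)*(o + 1)*(o)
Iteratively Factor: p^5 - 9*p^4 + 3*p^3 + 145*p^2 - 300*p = (p - 5)*(p^4 - 4*p^3 - 17*p^2 + 60*p) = (p - 5)*(p - 3)*(p^3 - p^2 - 20*p) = (p - 5)*(p - 3)*(p + 4)*(p^2 - 5*p) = (p - 5)^2*(p - 3)*(p + 4)*(p)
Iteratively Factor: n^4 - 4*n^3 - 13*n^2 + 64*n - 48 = (n - 4)*(n^3 - 13*n + 12) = (n - 4)*(n - 1)*(n^2 + n - 12) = (n - 4)*(n - 1)*(n + 4)*(n - 3)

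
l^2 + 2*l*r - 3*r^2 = (l - r)*(l + 3*r)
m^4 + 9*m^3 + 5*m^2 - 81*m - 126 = (m - 3)*(m + 2)*(m + 3)*(m + 7)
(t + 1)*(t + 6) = t^2 + 7*t + 6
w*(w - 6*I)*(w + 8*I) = w^3 + 2*I*w^2 + 48*w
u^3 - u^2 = u^2*(u - 1)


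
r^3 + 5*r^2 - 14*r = r*(r - 2)*(r + 7)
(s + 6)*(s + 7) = s^2 + 13*s + 42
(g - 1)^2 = g^2 - 2*g + 1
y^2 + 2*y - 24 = (y - 4)*(y + 6)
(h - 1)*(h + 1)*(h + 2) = h^3 + 2*h^2 - h - 2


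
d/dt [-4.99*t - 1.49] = -4.99000000000000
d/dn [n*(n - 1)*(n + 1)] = 3*n^2 - 1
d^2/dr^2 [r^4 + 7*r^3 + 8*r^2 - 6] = 12*r^2 + 42*r + 16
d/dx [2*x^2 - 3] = 4*x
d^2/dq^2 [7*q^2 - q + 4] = 14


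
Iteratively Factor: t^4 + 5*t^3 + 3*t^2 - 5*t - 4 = (t - 1)*(t^3 + 6*t^2 + 9*t + 4) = (t - 1)*(t + 1)*(t^2 + 5*t + 4) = (t - 1)*(t + 1)*(t + 4)*(t + 1)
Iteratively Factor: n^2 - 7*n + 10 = (n - 2)*(n - 5)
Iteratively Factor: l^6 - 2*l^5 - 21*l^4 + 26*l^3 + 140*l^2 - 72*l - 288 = (l + 2)*(l^5 - 4*l^4 - 13*l^3 + 52*l^2 + 36*l - 144) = (l - 2)*(l + 2)*(l^4 - 2*l^3 - 17*l^2 + 18*l + 72) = (l - 2)*(l + 2)*(l + 3)*(l^3 - 5*l^2 - 2*l + 24) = (l - 2)*(l + 2)^2*(l + 3)*(l^2 - 7*l + 12) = (l - 3)*(l - 2)*(l + 2)^2*(l + 3)*(l - 4)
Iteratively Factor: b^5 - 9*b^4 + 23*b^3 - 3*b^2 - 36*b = (b)*(b^4 - 9*b^3 + 23*b^2 - 3*b - 36) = b*(b + 1)*(b^3 - 10*b^2 + 33*b - 36) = b*(b - 4)*(b + 1)*(b^2 - 6*b + 9) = b*(b - 4)*(b - 3)*(b + 1)*(b - 3)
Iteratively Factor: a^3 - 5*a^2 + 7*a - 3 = (a - 1)*(a^2 - 4*a + 3) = (a - 1)^2*(a - 3)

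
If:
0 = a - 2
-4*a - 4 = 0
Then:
No Solution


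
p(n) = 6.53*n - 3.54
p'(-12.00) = 6.53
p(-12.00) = -81.90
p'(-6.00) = 6.53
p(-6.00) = -42.72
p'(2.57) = 6.53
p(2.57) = 13.24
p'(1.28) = 6.53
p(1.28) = 4.82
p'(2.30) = 6.53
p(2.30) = 11.48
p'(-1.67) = 6.53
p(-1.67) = -14.45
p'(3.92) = 6.53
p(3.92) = 22.06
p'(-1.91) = 6.53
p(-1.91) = -16.01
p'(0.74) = 6.53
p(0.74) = 1.29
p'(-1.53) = 6.53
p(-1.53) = -13.53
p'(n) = 6.53000000000000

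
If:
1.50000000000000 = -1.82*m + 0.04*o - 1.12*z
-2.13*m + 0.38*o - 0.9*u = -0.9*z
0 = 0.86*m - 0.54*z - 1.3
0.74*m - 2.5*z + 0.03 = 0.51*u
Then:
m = 0.62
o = 25.64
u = 7.94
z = -1.43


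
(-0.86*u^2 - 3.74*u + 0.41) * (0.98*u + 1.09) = -0.8428*u^3 - 4.6026*u^2 - 3.6748*u + 0.4469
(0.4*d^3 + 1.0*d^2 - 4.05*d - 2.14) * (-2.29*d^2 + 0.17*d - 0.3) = -0.916*d^5 - 2.222*d^4 + 9.3245*d^3 + 3.9121*d^2 + 0.8512*d + 0.642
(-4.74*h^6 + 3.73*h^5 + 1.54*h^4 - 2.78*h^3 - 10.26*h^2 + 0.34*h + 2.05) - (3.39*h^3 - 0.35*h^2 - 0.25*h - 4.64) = -4.74*h^6 + 3.73*h^5 + 1.54*h^4 - 6.17*h^3 - 9.91*h^2 + 0.59*h + 6.69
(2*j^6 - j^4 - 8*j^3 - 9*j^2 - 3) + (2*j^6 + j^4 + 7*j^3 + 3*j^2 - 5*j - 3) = 4*j^6 - j^3 - 6*j^2 - 5*j - 6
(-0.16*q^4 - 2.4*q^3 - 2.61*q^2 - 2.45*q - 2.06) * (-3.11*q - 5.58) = 0.4976*q^5 + 8.3568*q^4 + 21.5091*q^3 + 22.1833*q^2 + 20.0776*q + 11.4948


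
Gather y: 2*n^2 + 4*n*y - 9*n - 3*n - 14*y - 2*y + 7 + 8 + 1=2*n^2 - 12*n + y*(4*n - 16) + 16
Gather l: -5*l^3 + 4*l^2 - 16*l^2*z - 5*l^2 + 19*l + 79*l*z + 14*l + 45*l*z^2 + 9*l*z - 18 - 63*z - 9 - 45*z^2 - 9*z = -5*l^3 + l^2*(-16*z - 1) + l*(45*z^2 + 88*z + 33) - 45*z^2 - 72*z - 27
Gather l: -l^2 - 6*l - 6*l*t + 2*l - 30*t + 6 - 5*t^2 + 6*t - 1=-l^2 + l*(-6*t - 4) - 5*t^2 - 24*t + 5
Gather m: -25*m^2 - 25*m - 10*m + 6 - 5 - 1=-25*m^2 - 35*m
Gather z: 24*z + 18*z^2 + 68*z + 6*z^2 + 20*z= 24*z^2 + 112*z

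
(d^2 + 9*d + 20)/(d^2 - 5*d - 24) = (d^2 + 9*d + 20)/(d^2 - 5*d - 24)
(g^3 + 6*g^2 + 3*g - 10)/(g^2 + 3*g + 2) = (g^2 + 4*g - 5)/(g + 1)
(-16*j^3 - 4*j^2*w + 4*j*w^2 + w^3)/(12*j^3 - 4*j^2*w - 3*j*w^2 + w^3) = (4*j + w)/(-3*j + w)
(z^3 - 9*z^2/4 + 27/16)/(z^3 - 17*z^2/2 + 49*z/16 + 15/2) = (4*z^2 - 12*z + 9)/(4*z^2 - 37*z + 40)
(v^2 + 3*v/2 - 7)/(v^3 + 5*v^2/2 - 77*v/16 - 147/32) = 16*(v - 2)/(16*v^2 - 16*v - 21)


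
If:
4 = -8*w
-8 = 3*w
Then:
No Solution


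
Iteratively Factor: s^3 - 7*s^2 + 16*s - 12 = (s - 2)*(s^2 - 5*s + 6) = (s - 2)^2*(s - 3)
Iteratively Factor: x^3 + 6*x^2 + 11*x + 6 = (x + 1)*(x^2 + 5*x + 6) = (x + 1)*(x + 3)*(x + 2)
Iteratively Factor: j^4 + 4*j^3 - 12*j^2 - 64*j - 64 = (j + 4)*(j^3 - 12*j - 16) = (j - 4)*(j + 4)*(j^2 + 4*j + 4) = (j - 4)*(j + 2)*(j + 4)*(j + 2)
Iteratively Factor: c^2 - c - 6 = (c - 3)*(c + 2)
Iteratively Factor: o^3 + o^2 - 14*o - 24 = (o + 2)*(o^2 - o - 12) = (o + 2)*(o + 3)*(o - 4)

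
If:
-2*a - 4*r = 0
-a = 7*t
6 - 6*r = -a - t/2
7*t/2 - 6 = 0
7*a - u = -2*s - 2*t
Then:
No Solution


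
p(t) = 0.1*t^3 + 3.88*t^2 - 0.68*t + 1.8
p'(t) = 0.3*t^2 + 7.76*t - 0.68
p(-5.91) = 120.70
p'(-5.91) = -36.06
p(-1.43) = 10.41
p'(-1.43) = -11.16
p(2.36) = 23.12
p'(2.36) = 19.30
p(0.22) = 1.84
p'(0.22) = 1.04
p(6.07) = 163.00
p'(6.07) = 57.48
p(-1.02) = 6.42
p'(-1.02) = -8.28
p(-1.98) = 17.58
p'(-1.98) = -14.87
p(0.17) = 1.80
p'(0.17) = 0.65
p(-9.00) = 249.30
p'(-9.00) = -46.22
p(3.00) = 37.38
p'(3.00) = 25.30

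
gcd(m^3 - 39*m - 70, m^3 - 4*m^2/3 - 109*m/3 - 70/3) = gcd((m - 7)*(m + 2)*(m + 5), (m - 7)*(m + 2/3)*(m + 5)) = m^2 - 2*m - 35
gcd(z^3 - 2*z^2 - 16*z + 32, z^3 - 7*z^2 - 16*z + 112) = z^2 - 16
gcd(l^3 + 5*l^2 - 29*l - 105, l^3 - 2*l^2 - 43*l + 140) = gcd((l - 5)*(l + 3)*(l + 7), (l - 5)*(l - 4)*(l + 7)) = l^2 + 2*l - 35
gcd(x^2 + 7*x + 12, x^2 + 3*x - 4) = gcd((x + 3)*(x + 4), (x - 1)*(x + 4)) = x + 4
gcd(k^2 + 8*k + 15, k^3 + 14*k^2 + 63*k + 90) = k^2 + 8*k + 15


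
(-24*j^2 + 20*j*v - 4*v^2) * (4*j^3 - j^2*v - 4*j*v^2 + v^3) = -96*j^5 + 104*j^4*v + 60*j^3*v^2 - 100*j^2*v^3 + 36*j*v^4 - 4*v^5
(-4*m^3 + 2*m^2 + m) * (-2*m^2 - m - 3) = 8*m^5 + 8*m^3 - 7*m^2 - 3*m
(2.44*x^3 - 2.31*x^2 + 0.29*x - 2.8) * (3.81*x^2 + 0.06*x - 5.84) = 9.2964*x^5 - 8.6547*x^4 - 13.2833*x^3 + 2.8398*x^2 - 1.8616*x + 16.352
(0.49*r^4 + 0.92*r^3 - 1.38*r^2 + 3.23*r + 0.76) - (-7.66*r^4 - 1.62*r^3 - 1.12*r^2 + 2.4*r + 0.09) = 8.15*r^4 + 2.54*r^3 - 0.26*r^2 + 0.83*r + 0.67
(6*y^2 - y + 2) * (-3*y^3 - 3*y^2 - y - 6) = -18*y^5 - 15*y^4 - 9*y^3 - 41*y^2 + 4*y - 12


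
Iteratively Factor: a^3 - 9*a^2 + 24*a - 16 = (a - 1)*(a^2 - 8*a + 16) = (a - 4)*(a - 1)*(a - 4)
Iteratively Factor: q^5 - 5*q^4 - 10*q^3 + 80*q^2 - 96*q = (q - 2)*(q^4 - 3*q^3 - 16*q^2 + 48*q) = (q - 3)*(q - 2)*(q^3 - 16*q) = (q - 3)*(q - 2)*(q + 4)*(q^2 - 4*q) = q*(q - 3)*(q - 2)*(q + 4)*(q - 4)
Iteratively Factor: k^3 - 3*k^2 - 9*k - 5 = (k + 1)*(k^2 - 4*k - 5) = (k - 5)*(k + 1)*(k + 1)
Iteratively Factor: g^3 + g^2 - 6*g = (g + 3)*(g^2 - 2*g) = (g - 2)*(g + 3)*(g)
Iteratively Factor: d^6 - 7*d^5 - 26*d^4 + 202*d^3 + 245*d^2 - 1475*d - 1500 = (d + 4)*(d^5 - 11*d^4 + 18*d^3 + 130*d^2 - 275*d - 375) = (d - 5)*(d + 4)*(d^4 - 6*d^3 - 12*d^2 + 70*d + 75) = (d - 5)*(d + 3)*(d + 4)*(d^3 - 9*d^2 + 15*d + 25) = (d - 5)*(d + 1)*(d + 3)*(d + 4)*(d^2 - 10*d + 25) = (d - 5)^2*(d + 1)*(d + 3)*(d + 4)*(d - 5)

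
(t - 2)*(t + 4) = t^2 + 2*t - 8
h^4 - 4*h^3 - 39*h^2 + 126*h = h*(h - 7)*(h - 3)*(h + 6)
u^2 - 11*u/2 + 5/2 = (u - 5)*(u - 1/2)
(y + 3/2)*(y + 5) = y^2 + 13*y/2 + 15/2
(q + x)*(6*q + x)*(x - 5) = 6*q^2*x - 30*q^2 + 7*q*x^2 - 35*q*x + x^3 - 5*x^2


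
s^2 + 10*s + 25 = (s + 5)^2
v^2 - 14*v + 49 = (v - 7)^2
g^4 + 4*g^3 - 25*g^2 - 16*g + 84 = (g - 3)*(g - 2)*(g + 2)*(g + 7)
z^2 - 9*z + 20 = (z - 5)*(z - 4)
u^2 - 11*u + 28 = (u - 7)*(u - 4)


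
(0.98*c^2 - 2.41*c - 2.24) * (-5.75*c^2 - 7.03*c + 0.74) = -5.635*c^4 + 6.9681*c^3 + 30.5475*c^2 + 13.9638*c - 1.6576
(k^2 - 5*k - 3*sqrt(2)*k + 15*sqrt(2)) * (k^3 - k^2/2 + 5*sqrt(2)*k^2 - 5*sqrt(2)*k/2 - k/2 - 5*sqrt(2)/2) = k^5 - 11*k^4/2 + 2*sqrt(2)*k^4 - 28*k^3 - 11*sqrt(2)*k^3 + 4*sqrt(2)*k^2 + 335*k^2/2 - 60*k + 5*sqrt(2)*k - 75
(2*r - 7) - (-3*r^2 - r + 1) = 3*r^2 + 3*r - 8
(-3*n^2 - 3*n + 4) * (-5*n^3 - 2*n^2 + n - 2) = 15*n^5 + 21*n^4 - 17*n^3 - 5*n^2 + 10*n - 8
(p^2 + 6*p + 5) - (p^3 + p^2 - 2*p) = -p^3 + 8*p + 5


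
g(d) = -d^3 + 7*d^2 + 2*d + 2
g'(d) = -3*d^2 + 14*d + 2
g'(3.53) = 14.04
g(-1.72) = 24.36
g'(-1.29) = -21.05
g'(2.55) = 18.19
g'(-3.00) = -67.00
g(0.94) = 9.23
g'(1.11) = 13.84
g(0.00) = 2.00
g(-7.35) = 762.52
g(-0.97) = 7.56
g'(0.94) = 12.51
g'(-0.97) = -14.40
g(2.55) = 36.04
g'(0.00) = 2.00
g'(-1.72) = -30.96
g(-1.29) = 13.22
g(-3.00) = 86.00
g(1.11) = 11.48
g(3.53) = 52.30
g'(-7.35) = -262.97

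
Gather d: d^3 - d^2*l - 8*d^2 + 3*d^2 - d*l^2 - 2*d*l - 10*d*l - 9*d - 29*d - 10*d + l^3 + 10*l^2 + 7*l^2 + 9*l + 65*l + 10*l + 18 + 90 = d^3 + d^2*(-l - 5) + d*(-l^2 - 12*l - 48) + l^3 + 17*l^2 + 84*l + 108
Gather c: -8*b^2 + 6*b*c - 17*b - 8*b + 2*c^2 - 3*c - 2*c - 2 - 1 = -8*b^2 - 25*b + 2*c^2 + c*(6*b - 5) - 3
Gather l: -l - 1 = -l - 1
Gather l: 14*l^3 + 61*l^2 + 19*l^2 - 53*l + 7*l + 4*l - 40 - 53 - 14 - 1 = 14*l^3 + 80*l^2 - 42*l - 108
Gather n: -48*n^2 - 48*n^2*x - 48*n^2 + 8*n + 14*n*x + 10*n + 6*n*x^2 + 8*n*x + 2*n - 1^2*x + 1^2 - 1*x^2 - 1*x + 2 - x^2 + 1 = n^2*(-48*x - 96) + n*(6*x^2 + 22*x + 20) - 2*x^2 - 2*x + 4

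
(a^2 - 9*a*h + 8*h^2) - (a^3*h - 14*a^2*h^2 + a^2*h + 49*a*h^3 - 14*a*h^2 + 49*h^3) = -a^3*h + 14*a^2*h^2 - a^2*h + a^2 - 49*a*h^3 + 14*a*h^2 - 9*a*h - 49*h^3 + 8*h^2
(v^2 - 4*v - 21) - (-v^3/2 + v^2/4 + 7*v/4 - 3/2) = v^3/2 + 3*v^2/4 - 23*v/4 - 39/2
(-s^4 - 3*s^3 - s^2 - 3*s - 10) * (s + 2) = -s^5 - 5*s^4 - 7*s^3 - 5*s^2 - 16*s - 20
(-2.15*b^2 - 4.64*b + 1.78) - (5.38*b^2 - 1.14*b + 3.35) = -7.53*b^2 - 3.5*b - 1.57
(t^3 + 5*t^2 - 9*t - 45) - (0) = t^3 + 5*t^2 - 9*t - 45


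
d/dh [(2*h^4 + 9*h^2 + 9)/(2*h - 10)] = (6*h^4 - 40*h^3 + 9*h^2 - 90*h - 9)/(2*(h^2 - 10*h + 25))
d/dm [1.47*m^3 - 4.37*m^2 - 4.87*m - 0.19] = 4.41*m^2 - 8.74*m - 4.87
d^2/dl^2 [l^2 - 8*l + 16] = 2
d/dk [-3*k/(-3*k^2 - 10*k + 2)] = 3*(-3*k^2 - 2)/(9*k^4 + 60*k^3 + 88*k^2 - 40*k + 4)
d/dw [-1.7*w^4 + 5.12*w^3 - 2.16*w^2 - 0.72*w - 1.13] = -6.8*w^3 + 15.36*w^2 - 4.32*w - 0.72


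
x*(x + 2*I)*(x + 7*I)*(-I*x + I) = -I*x^4 + 9*x^3 + I*x^3 - 9*x^2 + 14*I*x^2 - 14*I*x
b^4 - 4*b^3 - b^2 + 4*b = b*(b - 4)*(b - 1)*(b + 1)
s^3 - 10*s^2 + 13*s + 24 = (s - 8)*(s - 3)*(s + 1)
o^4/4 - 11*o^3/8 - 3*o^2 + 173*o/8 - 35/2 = (o/4 + 1)*(o - 5)*(o - 7/2)*(o - 1)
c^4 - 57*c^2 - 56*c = c*(c - 8)*(c + 1)*(c + 7)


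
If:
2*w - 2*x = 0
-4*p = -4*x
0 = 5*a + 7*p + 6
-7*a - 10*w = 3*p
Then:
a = -39/8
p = 21/8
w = 21/8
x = 21/8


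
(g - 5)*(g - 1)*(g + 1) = g^3 - 5*g^2 - g + 5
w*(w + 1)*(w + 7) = w^3 + 8*w^2 + 7*w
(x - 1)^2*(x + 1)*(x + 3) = x^4 + 2*x^3 - 4*x^2 - 2*x + 3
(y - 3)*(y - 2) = y^2 - 5*y + 6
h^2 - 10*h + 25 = (h - 5)^2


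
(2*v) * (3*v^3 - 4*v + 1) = 6*v^4 - 8*v^2 + 2*v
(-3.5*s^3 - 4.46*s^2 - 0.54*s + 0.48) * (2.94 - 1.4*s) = 4.9*s^4 - 4.046*s^3 - 12.3564*s^2 - 2.2596*s + 1.4112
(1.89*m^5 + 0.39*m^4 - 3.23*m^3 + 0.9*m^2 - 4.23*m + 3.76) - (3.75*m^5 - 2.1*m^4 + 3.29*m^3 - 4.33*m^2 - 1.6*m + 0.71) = -1.86*m^5 + 2.49*m^4 - 6.52*m^3 + 5.23*m^2 - 2.63*m + 3.05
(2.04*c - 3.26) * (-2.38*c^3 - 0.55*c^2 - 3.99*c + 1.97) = -4.8552*c^4 + 6.6368*c^3 - 6.3466*c^2 + 17.0262*c - 6.4222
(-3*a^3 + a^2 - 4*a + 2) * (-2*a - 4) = 6*a^4 + 10*a^3 + 4*a^2 + 12*a - 8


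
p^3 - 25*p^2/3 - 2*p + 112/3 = (p - 8)*(p - 7/3)*(p + 2)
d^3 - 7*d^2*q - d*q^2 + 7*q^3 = (d - 7*q)*(d - q)*(d + q)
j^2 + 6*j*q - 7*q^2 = (j - q)*(j + 7*q)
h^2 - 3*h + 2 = (h - 2)*(h - 1)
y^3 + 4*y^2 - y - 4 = (y - 1)*(y + 1)*(y + 4)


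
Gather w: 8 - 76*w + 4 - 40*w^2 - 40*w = -40*w^2 - 116*w + 12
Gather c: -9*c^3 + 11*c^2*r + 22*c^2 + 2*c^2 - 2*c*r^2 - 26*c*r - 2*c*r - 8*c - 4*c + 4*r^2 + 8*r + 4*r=-9*c^3 + c^2*(11*r + 24) + c*(-2*r^2 - 28*r - 12) + 4*r^2 + 12*r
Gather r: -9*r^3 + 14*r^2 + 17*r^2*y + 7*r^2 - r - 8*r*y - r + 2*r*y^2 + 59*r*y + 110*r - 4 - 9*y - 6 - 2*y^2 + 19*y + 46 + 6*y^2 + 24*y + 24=-9*r^3 + r^2*(17*y + 21) + r*(2*y^2 + 51*y + 108) + 4*y^2 + 34*y + 60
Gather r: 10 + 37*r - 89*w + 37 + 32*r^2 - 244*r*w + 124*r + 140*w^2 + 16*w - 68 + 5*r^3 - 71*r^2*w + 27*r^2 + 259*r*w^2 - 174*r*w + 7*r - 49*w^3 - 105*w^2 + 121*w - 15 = 5*r^3 + r^2*(59 - 71*w) + r*(259*w^2 - 418*w + 168) - 49*w^3 + 35*w^2 + 48*w - 36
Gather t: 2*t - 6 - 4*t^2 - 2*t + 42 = 36 - 4*t^2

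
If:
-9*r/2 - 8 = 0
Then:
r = -16/9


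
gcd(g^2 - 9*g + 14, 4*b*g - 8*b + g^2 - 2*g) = g - 2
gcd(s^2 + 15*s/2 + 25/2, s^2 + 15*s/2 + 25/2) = s^2 + 15*s/2 + 25/2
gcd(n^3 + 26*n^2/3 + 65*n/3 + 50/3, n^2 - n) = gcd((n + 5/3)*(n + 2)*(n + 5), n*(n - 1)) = 1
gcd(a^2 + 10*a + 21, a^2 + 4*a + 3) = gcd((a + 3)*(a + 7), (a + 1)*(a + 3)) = a + 3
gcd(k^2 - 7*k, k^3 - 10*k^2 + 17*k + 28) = k - 7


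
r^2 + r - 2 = (r - 1)*(r + 2)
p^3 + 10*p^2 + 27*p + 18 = (p + 1)*(p + 3)*(p + 6)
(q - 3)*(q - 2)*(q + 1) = q^3 - 4*q^2 + q + 6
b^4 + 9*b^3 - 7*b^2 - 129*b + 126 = (b - 3)*(b - 1)*(b + 6)*(b + 7)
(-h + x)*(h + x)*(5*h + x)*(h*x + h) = -5*h^4*x - 5*h^4 - h^3*x^2 - h^3*x + 5*h^2*x^3 + 5*h^2*x^2 + h*x^4 + h*x^3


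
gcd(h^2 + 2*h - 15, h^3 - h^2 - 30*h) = h + 5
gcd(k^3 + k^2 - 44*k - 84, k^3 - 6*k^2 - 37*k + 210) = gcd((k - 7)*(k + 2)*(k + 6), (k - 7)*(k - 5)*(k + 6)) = k^2 - k - 42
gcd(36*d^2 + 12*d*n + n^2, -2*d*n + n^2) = 1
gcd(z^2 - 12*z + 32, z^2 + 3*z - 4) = 1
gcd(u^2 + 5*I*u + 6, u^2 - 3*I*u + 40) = 1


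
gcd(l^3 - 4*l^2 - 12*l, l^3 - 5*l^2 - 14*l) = l^2 + 2*l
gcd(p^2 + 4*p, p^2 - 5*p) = p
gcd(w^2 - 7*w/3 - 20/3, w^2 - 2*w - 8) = w - 4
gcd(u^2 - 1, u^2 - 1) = u^2 - 1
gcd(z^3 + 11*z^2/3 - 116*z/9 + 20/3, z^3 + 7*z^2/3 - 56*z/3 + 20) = z^2 + 13*z/3 - 10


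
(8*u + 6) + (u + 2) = 9*u + 8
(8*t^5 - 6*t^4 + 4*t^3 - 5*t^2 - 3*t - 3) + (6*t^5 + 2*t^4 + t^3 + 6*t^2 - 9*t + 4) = 14*t^5 - 4*t^4 + 5*t^3 + t^2 - 12*t + 1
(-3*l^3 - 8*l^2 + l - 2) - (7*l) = -3*l^3 - 8*l^2 - 6*l - 2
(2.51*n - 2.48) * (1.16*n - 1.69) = 2.9116*n^2 - 7.1187*n + 4.1912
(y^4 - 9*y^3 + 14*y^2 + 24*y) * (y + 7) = y^5 - 2*y^4 - 49*y^3 + 122*y^2 + 168*y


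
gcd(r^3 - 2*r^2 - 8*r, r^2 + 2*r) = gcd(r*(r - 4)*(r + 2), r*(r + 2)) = r^2 + 2*r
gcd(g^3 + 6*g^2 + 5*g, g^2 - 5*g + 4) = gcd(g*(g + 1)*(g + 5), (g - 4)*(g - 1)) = 1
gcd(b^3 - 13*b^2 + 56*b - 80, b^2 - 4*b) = b - 4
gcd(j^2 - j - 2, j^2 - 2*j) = j - 2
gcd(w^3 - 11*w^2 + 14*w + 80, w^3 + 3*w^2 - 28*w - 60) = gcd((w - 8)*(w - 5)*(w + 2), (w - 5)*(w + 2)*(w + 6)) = w^2 - 3*w - 10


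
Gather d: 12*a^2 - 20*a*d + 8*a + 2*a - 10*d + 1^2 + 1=12*a^2 + 10*a + d*(-20*a - 10) + 2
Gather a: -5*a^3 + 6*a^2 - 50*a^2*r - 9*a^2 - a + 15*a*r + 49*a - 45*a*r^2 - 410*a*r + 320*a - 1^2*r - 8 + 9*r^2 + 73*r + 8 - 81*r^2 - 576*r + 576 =-5*a^3 + a^2*(-50*r - 3) + a*(-45*r^2 - 395*r + 368) - 72*r^2 - 504*r + 576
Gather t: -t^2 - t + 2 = -t^2 - t + 2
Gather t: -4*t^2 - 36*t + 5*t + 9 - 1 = -4*t^2 - 31*t + 8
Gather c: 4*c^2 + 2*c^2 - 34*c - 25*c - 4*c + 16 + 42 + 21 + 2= 6*c^2 - 63*c + 81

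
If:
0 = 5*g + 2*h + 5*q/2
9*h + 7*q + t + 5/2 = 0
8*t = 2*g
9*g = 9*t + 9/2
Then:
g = 2/3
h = 100/51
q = -148/51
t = 1/6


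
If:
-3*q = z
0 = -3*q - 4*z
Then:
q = 0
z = 0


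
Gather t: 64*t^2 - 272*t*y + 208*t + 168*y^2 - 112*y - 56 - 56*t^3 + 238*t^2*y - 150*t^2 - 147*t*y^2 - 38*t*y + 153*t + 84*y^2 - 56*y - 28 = -56*t^3 + t^2*(238*y - 86) + t*(-147*y^2 - 310*y + 361) + 252*y^2 - 168*y - 84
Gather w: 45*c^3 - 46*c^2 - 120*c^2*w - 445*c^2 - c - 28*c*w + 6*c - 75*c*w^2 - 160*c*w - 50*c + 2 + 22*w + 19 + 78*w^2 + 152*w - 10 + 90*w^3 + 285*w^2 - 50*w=45*c^3 - 491*c^2 - 45*c + 90*w^3 + w^2*(363 - 75*c) + w*(-120*c^2 - 188*c + 124) + 11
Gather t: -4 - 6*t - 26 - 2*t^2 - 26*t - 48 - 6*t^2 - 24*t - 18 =-8*t^2 - 56*t - 96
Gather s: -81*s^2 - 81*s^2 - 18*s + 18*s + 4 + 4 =8 - 162*s^2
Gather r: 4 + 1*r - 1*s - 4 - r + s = 0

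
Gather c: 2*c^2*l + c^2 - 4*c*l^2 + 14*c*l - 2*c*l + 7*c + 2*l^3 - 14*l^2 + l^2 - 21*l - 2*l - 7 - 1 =c^2*(2*l + 1) + c*(-4*l^2 + 12*l + 7) + 2*l^3 - 13*l^2 - 23*l - 8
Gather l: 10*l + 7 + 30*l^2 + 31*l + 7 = 30*l^2 + 41*l + 14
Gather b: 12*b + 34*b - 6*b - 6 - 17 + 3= 40*b - 20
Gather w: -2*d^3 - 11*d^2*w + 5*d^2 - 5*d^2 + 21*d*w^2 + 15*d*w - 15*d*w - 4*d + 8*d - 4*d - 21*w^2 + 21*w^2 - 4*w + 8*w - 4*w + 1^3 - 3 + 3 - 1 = -2*d^3 - 11*d^2*w + 21*d*w^2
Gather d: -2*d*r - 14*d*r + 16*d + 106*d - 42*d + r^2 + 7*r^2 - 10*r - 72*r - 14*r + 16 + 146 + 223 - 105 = d*(80 - 16*r) + 8*r^2 - 96*r + 280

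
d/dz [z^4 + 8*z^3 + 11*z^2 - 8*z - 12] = 4*z^3 + 24*z^2 + 22*z - 8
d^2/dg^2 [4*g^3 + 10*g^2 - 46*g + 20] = 24*g + 20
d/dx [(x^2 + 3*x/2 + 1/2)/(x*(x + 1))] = -1/(2*x^2)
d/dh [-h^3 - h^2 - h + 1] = -3*h^2 - 2*h - 1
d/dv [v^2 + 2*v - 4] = 2*v + 2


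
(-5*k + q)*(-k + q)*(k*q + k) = 5*k^3*q + 5*k^3 - 6*k^2*q^2 - 6*k^2*q + k*q^3 + k*q^2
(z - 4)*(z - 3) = z^2 - 7*z + 12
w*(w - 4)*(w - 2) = w^3 - 6*w^2 + 8*w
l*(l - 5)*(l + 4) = l^3 - l^2 - 20*l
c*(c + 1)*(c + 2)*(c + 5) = c^4 + 8*c^3 + 17*c^2 + 10*c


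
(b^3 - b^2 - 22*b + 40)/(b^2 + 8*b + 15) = (b^2 - 6*b + 8)/(b + 3)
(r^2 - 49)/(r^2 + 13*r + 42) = (r - 7)/(r + 6)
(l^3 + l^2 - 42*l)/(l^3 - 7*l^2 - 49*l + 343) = l*(l - 6)/(l^2 - 14*l + 49)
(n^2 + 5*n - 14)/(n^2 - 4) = (n + 7)/(n + 2)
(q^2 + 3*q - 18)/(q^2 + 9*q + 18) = (q - 3)/(q + 3)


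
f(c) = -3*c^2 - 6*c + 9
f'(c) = -6*c - 6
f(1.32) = -4.15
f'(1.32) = -13.92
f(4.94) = -93.85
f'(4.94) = -35.64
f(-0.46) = 11.13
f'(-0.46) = -3.24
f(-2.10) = 8.37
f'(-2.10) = 6.60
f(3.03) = -36.72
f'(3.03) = -24.18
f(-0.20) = 10.08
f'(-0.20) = -4.80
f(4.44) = -76.78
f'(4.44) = -32.64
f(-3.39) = -5.14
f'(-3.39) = 14.34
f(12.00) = -495.00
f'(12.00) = -78.00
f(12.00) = -495.00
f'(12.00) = -78.00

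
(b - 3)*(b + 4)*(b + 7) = b^3 + 8*b^2 - 5*b - 84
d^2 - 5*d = d*(d - 5)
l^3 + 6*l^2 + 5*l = l*(l + 1)*(l + 5)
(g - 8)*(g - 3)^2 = g^3 - 14*g^2 + 57*g - 72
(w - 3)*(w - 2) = w^2 - 5*w + 6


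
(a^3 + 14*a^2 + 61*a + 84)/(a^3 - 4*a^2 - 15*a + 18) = (a^2 + 11*a + 28)/(a^2 - 7*a + 6)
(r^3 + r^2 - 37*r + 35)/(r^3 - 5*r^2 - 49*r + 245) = (r - 1)/(r - 7)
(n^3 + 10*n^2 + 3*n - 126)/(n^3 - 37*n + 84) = (n + 6)/(n - 4)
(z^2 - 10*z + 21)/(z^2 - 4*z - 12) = (-z^2 + 10*z - 21)/(-z^2 + 4*z + 12)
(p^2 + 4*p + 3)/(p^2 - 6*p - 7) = (p + 3)/(p - 7)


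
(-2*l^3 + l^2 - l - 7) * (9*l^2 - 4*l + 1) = -18*l^5 + 17*l^4 - 15*l^3 - 58*l^2 + 27*l - 7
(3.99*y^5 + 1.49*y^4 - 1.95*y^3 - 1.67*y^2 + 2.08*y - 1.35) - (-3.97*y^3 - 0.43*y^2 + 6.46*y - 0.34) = 3.99*y^5 + 1.49*y^4 + 2.02*y^3 - 1.24*y^2 - 4.38*y - 1.01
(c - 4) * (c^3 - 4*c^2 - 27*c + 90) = c^4 - 8*c^3 - 11*c^2 + 198*c - 360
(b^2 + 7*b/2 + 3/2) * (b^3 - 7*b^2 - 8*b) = b^5 - 7*b^4/2 - 31*b^3 - 77*b^2/2 - 12*b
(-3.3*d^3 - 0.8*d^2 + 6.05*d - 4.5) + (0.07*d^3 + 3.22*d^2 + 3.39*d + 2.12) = -3.23*d^3 + 2.42*d^2 + 9.44*d - 2.38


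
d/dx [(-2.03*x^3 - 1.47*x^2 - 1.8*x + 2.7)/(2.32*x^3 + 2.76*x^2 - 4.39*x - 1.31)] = (-1.77635683940025e-15*x^5 - 2.1924*x^4 + 26.1754*x^3 + 0.607200000000002*x^2 - 11.0526*x + 14.211)/(5.3824*x^6 + 12.8064*x^5 - 12.752*x^4 - 30.3112*x^3 + 12.0409*x^2 + 11.5018*x + 1.7161)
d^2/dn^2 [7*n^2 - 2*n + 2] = 14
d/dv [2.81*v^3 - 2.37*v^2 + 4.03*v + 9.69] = 8.43*v^2 - 4.74*v + 4.03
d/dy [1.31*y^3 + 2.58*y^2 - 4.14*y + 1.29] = 3.93*y^2 + 5.16*y - 4.14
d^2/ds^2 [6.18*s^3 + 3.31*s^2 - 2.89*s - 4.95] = 37.08*s + 6.62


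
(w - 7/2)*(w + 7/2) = w^2 - 49/4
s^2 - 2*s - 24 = (s - 6)*(s + 4)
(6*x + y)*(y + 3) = 6*x*y + 18*x + y^2 + 3*y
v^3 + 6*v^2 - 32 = (v - 2)*(v + 4)^2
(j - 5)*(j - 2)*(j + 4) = j^3 - 3*j^2 - 18*j + 40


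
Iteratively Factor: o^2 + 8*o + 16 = (o + 4)*(o + 4)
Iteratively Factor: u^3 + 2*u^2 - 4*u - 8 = (u - 2)*(u^2 + 4*u + 4) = (u - 2)*(u + 2)*(u + 2)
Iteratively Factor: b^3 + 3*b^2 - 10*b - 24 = (b + 2)*(b^2 + b - 12) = (b - 3)*(b + 2)*(b + 4)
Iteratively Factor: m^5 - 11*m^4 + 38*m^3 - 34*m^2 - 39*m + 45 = (m - 1)*(m^4 - 10*m^3 + 28*m^2 - 6*m - 45) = (m - 3)*(m - 1)*(m^3 - 7*m^2 + 7*m + 15) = (m - 3)^2*(m - 1)*(m^2 - 4*m - 5) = (m - 5)*(m - 3)^2*(m - 1)*(m + 1)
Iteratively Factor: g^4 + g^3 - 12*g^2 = (g + 4)*(g^3 - 3*g^2) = g*(g + 4)*(g^2 - 3*g) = g*(g - 3)*(g + 4)*(g)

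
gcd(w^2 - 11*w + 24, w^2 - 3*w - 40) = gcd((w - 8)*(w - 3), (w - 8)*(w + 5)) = w - 8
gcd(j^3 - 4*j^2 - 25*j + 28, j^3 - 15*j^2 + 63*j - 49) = j^2 - 8*j + 7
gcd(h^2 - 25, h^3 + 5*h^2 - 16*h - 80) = h + 5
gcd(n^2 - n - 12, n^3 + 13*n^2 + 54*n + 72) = n + 3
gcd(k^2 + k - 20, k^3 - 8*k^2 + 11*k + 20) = k - 4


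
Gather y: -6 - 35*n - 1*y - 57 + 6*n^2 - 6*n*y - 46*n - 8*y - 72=6*n^2 - 81*n + y*(-6*n - 9) - 135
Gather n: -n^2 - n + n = -n^2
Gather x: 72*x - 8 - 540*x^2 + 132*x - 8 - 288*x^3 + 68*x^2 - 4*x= -288*x^3 - 472*x^2 + 200*x - 16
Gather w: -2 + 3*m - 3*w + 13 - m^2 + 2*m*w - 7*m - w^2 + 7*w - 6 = -m^2 - 4*m - w^2 + w*(2*m + 4) + 5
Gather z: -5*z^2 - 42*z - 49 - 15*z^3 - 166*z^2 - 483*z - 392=-15*z^3 - 171*z^2 - 525*z - 441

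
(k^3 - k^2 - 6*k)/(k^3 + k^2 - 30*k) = (k^2 - k - 6)/(k^2 + k - 30)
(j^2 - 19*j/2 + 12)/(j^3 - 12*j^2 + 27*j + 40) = (j - 3/2)/(j^2 - 4*j - 5)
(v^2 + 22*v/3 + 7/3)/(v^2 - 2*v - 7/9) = 3*(v + 7)/(3*v - 7)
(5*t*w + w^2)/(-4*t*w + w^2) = (-5*t - w)/(4*t - w)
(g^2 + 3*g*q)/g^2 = (g + 3*q)/g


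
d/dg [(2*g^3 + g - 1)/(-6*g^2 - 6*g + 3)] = (-4*g^4 - 8*g^3 + 8*g^2 - 4*g - 1)/(3*(4*g^4 + 8*g^3 - 4*g + 1))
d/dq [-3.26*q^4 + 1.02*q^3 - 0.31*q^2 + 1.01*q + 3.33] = -13.04*q^3 + 3.06*q^2 - 0.62*q + 1.01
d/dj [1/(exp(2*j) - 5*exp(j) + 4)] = (5 - 2*exp(j))*exp(j)/(exp(2*j) - 5*exp(j) + 4)^2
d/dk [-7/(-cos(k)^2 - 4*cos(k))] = 14*(cos(k) + 2)*sin(k)/((cos(k) + 4)^2*cos(k)^2)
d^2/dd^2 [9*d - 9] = 0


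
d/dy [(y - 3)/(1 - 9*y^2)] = (-9*y^2 + 18*y*(y - 3) + 1)/(9*y^2 - 1)^2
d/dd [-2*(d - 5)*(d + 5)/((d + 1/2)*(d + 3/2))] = 16*(-4*d^2 - 103*d - 100)/(16*d^4 + 64*d^3 + 88*d^2 + 48*d + 9)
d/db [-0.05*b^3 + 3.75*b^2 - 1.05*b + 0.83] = -0.15*b^2 + 7.5*b - 1.05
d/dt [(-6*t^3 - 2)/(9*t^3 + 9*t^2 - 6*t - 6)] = 2*(-9*t^4 + 12*t^3 + 27*t^2 + 6*t - 2)/(3*(9*t^6 + 18*t^5 - 3*t^4 - 24*t^3 - 8*t^2 + 8*t + 4))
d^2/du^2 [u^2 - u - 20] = 2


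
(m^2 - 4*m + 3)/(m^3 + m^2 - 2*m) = (m - 3)/(m*(m + 2))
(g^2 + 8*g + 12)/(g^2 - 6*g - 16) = (g + 6)/(g - 8)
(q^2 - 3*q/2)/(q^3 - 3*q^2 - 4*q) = (3/2 - q)/(-q^2 + 3*q + 4)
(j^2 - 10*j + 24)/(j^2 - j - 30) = (j - 4)/(j + 5)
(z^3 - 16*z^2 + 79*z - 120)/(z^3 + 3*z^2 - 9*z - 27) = (z^2 - 13*z + 40)/(z^2 + 6*z + 9)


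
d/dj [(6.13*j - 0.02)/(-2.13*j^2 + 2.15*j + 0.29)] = (13.0569*j^2 - 0.0852000000000004*j + 1.8207)/(4.5369*j^4 - 9.159*j^3 + 3.3871*j^2 + 1.247*j + 0.0841)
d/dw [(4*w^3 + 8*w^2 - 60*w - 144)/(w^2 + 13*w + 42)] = 4*(w^4 + 26*w^3 + 167*w^2 + 240*w - 162)/(w^4 + 26*w^3 + 253*w^2 + 1092*w + 1764)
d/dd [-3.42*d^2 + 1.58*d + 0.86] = 1.58 - 6.84*d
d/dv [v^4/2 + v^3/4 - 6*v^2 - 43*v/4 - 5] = 2*v^3 + 3*v^2/4 - 12*v - 43/4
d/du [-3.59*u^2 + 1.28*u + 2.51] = 1.28 - 7.18*u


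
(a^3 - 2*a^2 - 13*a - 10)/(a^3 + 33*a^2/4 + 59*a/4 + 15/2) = 4*(a^2 - 3*a - 10)/(4*a^2 + 29*a + 30)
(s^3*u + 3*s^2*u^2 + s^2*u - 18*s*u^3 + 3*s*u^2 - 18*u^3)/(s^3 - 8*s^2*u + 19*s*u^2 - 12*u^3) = u*(s^2 + 6*s*u + s + 6*u)/(s^2 - 5*s*u + 4*u^2)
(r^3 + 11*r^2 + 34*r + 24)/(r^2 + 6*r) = r + 5 + 4/r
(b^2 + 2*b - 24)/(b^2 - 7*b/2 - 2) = 2*(b + 6)/(2*b + 1)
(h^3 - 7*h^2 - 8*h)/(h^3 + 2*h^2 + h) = (h - 8)/(h + 1)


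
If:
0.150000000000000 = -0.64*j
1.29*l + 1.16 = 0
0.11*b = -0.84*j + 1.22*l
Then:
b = -8.18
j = -0.23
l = -0.90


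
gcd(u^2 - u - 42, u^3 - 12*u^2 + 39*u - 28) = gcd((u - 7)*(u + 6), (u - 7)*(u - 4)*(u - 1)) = u - 7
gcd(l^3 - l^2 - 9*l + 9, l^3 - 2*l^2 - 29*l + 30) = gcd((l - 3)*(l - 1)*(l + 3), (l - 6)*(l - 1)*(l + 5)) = l - 1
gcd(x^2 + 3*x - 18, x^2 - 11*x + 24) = x - 3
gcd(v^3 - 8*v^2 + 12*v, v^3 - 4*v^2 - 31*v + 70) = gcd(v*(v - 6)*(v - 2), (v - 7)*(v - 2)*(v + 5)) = v - 2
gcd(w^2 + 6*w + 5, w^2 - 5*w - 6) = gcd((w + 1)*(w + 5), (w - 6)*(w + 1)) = w + 1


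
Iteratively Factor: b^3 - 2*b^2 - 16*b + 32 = (b + 4)*(b^2 - 6*b + 8) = (b - 4)*(b + 4)*(b - 2)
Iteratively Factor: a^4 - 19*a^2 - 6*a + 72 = (a - 2)*(a^3 + 2*a^2 - 15*a - 36) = (a - 2)*(a + 3)*(a^2 - a - 12) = (a - 4)*(a - 2)*(a + 3)*(a + 3)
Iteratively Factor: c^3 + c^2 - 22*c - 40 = (c + 4)*(c^2 - 3*c - 10) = (c - 5)*(c + 4)*(c + 2)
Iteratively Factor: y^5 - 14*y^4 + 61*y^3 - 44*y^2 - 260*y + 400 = (y - 4)*(y^4 - 10*y^3 + 21*y^2 + 40*y - 100) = (y - 5)*(y - 4)*(y^3 - 5*y^2 - 4*y + 20) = (y - 5)^2*(y - 4)*(y^2 - 4) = (y - 5)^2*(y - 4)*(y + 2)*(y - 2)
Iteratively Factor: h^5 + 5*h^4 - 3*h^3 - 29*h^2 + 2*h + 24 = (h - 1)*(h^4 + 6*h^3 + 3*h^2 - 26*h - 24) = (h - 2)*(h - 1)*(h^3 + 8*h^2 + 19*h + 12) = (h - 2)*(h - 1)*(h + 1)*(h^2 + 7*h + 12) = (h - 2)*(h - 1)*(h + 1)*(h + 4)*(h + 3)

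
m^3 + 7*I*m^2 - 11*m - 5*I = (m + I)^2*(m + 5*I)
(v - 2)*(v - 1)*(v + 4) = v^3 + v^2 - 10*v + 8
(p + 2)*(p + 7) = p^2 + 9*p + 14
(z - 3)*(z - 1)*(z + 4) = z^3 - 13*z + 12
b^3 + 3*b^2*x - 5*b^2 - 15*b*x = b*(b - 5)*(b + 3*x)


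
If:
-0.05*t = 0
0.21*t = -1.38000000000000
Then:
No Solution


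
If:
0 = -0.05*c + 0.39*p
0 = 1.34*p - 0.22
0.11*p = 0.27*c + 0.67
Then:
No Solution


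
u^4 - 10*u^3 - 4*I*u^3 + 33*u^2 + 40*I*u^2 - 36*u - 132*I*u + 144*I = (u - 4)*(u - 3)^2*(u - 4*I)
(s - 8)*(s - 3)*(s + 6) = s^3 - 5*s^2 - 42*s + 144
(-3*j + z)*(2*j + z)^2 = -12*j^3 - 8*j^2*z + j*z^2 + z^3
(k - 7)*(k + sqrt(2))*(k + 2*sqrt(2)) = k^3 - 7*k^2 + 3*sqrt(2)*k^2 - 21*sqrt(2)*k + 4*k - 28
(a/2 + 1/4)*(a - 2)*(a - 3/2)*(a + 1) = a^4/2 - a^3 - 7*a^2/8 + 11*a/8 + 3/4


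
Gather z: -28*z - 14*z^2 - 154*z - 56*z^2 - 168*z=-70*z^2 - 350*z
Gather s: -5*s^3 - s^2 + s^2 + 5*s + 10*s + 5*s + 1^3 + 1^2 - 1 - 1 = -5*s^3 + 20*s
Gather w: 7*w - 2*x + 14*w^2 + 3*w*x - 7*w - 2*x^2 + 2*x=14*w^2 + 3*w*x - 2*x^2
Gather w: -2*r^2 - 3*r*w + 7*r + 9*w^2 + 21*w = -2*r^2 + 7*r + 9*w^2 + w*(21 - 3*r)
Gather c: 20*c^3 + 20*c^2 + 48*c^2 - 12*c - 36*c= 20*c^3 + 68*c^2 - 48*c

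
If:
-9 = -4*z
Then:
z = 9/4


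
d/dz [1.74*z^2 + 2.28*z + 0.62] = 3.48*z + 2.28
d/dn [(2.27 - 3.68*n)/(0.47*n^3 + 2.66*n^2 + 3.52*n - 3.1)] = (3.4592*n^3 + 6.5881*n^2 - 12.0764*n + 3.4176)/(0.2209*n^6 + 2.5004*n^5 + 10.3844*n^4 + 15.8124*n^3 - 4.1016*n^2 - 21.824*n + 9.61)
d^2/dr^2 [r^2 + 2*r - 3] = 2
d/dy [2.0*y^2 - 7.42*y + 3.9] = 4.0*y - 7.42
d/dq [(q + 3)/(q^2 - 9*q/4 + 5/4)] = 16*(-q^2 - 6*q + 8)/(16*q^4 - 72*q^3 + 121*q^2 - 90*q + 25)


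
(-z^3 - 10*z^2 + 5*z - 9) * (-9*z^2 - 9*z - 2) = 9*z^5 + 99*z^4 + 47*z^3 + 56*z^2 + 71*z + 18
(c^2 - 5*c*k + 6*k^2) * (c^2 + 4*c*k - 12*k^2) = c^4 - c^3*k - 26*c^2*k^2 + 84*c*k^3 - 72*k^4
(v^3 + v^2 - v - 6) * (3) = 3*v^3 + 3*v^2 - 3*v - 18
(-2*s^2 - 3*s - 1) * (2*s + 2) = -4*s^3 - 10*s^2 - 8*s - 2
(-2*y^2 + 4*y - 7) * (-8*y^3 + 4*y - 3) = 16*y^5 - 32*y^4 + 48*y^3 + 22*y^2 - 40*y + 21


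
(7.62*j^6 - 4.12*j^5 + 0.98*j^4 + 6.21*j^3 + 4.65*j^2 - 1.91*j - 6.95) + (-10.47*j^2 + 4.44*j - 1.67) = 7.62*j^6 - 4.12*j^5 + 0.98*j^4 + 6.21*j^3 - 5.82*j^2 + 2.53*j - 8.62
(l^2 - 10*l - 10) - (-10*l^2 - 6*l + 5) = 11*l^2 - 4*l - 15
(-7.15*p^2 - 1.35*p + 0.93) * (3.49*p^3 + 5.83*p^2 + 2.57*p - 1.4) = -24.9535*p^5 - 46.396*p^4 - 23.0003*p^3 + 11.9624*p^2 + 4.2801*p - 1.302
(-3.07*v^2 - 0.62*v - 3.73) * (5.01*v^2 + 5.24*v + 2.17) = -15.3807*v^4 - 19.193*v^3 - 28.598*v^2 - 20.8906*v - 8.0941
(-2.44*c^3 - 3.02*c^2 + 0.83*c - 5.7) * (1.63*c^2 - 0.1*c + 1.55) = -3.9772*c^5 - 4.6786*c^4 - 2.1271*c^3 - 14.055*c^2 + 1.8565*c - 8.835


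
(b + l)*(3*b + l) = 3*b^2 + 4*b*l + l^2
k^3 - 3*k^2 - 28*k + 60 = (k - 6)*(k - 2)*(k + 5)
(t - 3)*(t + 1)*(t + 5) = t^3 + 3*t^2 - 13*t - 15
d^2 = d^2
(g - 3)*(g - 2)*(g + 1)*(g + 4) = g^4 - 15*g^2 + 10*g + 24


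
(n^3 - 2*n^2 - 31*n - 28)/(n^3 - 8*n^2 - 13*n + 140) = (n + 1)/(n - 5)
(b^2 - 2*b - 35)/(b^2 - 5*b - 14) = (b + 5)/(b + 2)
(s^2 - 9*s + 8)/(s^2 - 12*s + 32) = (s - 1)/(s - 4)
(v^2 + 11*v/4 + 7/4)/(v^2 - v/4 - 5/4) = (4*v + 7)/(4*v - 5)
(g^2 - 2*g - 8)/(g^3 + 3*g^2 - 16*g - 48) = (g + 2)/(g^2 + 7*g + 12)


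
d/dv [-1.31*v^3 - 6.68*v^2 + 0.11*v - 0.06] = -3.93*v^2 - 13.36*v + 0.11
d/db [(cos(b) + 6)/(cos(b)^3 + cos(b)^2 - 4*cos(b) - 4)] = (27*cos(b) + 19*cos(2*b) + cos(3*b) - 21)*sin(b)/(2*(cos(b)^3 + cos(b)^2 - 4*cos(b) - 4)^2)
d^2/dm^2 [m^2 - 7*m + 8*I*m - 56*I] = 2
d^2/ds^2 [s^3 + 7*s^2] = 6*s + 14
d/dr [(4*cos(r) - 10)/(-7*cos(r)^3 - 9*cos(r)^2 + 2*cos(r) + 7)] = 32*(-28*cos(r)^3 + 87*cos(r)^2 + 90*cos(r) - 24)*sin(r)/(-13*cos(r) - 18*cos(2*r) - 7*cos(3*r) + 10)^2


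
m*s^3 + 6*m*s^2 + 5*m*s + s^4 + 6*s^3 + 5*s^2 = s*(m + s)*(s + 1)*(s + 5)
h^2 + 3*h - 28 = (h - 4)*(h + 7)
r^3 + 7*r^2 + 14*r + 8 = (r + 1)*(r + 2)*(r + 4)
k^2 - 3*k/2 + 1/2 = (k - 1)*(k - 1/2)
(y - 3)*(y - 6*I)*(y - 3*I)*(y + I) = y^4 - 3*y^3 - 8*I*y^3 - 9*y^2 + 24*I*y^2 + 27*y - 18*I*y + 54*I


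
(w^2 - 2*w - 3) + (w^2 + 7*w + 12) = 2*w^2 + 5*w + 9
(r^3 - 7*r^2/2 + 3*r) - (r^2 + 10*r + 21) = r^3 - 9*r^2/2 - 7*r - 21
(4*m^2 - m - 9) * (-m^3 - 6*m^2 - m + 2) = -4*m^5 - 23*m^4 + 11*m^3 + 63*m^2 + 7*m - 18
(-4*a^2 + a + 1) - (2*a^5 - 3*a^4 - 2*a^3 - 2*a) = -2*a^5 + 3*a^4 + 2*a^3 - 4*a^2 + 3*a + 1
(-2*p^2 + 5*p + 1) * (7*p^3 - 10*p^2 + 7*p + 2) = -14*p^5 + 55*p^4 - 57*p^3 + 21*p^2 + 17*p + 2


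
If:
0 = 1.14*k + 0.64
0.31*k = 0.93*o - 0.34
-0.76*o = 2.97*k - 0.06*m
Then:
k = -0.56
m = -25.53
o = 0.18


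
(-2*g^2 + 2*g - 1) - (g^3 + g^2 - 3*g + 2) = -g^3 - 3*g^2 + 5*g - 3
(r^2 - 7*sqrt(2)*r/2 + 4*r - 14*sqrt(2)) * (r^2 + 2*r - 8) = r^4 - 7*sqrt(2)*r^3/2 + 6*r^3 - 21*sqrt(2)*r^2 - 32*r + 112*sqrt(2)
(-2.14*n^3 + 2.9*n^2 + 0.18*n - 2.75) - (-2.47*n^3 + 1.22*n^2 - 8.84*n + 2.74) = 0.33*n^3 + 1.68*n^2 + 9.02*n - 5.49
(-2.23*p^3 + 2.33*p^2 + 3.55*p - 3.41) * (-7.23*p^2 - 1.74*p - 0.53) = 16.1229*p^5 - 12.9657*p^4 - 28.5388*p^3 + 17.2424*p^2 + 4.0519*p + 1.8073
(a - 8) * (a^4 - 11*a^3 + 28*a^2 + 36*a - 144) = a^5 - 19*a^4 + 116*a^3 - 188*a^2 - 432*a + 1152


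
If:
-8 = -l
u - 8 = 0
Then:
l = 8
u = 8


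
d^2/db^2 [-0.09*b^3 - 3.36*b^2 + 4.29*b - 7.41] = -0.54*b - 6.72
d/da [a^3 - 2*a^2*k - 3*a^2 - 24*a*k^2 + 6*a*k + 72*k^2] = 3*a^2 - 4*a*k - 6*a - 24*k^2 + 6*k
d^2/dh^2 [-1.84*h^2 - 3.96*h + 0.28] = -3.68000000000000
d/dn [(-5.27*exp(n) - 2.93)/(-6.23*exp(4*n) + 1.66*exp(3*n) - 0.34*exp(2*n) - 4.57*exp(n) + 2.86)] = (-98.4963*exp(4*n) - 55.5192*exp(3*n) + 12.7996*exp(2*n) - 1.9924*exp(n) - 28.4623)*exp(n)/(38.8129*exp(8*n) - 20.6836*exp(7*n) + 6.992*exp(6*n) + 55.8134*exp(5*n) - 50.6924*exp(4*n) + 12.6028*exp(3*n) + 18.9401*exp(2*n) - 26.1404*exp(n) + 8.1796)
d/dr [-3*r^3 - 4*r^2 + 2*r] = -9*r^2 - 8*r + 2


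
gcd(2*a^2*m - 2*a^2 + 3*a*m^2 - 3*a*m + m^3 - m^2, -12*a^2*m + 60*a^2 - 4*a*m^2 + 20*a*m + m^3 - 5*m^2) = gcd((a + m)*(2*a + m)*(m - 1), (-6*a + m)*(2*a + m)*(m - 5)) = 2*a + m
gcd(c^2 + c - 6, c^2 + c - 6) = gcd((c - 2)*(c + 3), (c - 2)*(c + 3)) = c^2 + c - 6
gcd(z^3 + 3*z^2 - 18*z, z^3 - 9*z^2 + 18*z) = z^2 - 3*z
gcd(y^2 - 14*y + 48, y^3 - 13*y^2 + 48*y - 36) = y - 6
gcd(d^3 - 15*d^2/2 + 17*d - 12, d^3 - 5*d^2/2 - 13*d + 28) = d^2 - 6*d + 8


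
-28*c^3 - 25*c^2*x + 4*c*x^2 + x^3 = (-4*c + x)*(c + x)*(7*c + x)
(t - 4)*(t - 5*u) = t^2 - 5*t*u - 4*t + 20*u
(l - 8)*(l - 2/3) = l^2 - 26*l/3 + 16/3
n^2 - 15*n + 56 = (n - 8)*(n - 7)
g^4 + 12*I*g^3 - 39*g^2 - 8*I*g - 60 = (g - I)*(g + 2*I)*(g + 5*I)*(g + 6*I)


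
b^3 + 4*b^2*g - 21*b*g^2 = b*(b - 3*g)*(b + 7*g)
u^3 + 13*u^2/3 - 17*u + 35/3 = (u - 5/3)*(u - 1)*(u + 7)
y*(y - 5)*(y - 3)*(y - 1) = y^4 - 9*y^3 + 23*y^2 - 15*y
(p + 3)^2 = p^2 + 6*p + 9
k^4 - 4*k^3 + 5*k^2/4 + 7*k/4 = k*(k - 7/2)*(k - 1)*(k + 1/2)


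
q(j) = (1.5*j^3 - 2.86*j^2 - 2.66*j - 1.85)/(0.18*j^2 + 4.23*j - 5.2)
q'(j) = (-0.36*j - 4.23)*(1.5*j^3 - 2.86*j^2 - 2.66*j - 1.85)/(0.18*j^2 + 4.23*j - 5.2)^2 + (4.5*j^2 - 5.72*j - 2.66)/(0.18*j^2 + 4.23*j - 5.2)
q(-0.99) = 0.38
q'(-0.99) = -0.65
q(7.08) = 10.91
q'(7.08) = 3.21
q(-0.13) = 0.27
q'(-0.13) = 0.52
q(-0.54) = 0.20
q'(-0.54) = -0.13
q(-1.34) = 0.67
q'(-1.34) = -1.00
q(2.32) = -0.84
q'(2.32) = 2.25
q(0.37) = 0.87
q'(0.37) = 2.21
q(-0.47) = 0.19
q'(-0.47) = -0.03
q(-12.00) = 98.99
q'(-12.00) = -24.06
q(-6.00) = 17.13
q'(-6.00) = -6.56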